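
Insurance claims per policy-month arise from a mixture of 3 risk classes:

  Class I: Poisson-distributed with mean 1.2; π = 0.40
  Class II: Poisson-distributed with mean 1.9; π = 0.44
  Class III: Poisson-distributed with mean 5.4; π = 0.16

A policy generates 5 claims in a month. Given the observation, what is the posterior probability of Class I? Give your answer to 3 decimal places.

0.057

By Bayes' theorem, P(k | x) = π_k f_k(x) / Σ_j π_j f_j(x).
Component likelihoods at x = 5 claims:
  p_I = 0.00624556
  p_II = 0.0308622
  p_III = 0.172821
Prior × likelihood for each component:
  π_I·p_I = 0.40 × 0.00624556 = 0.00249823
  π_II·p_II = 0.44 × 0.0308622 = 0.0135794
  π_III·p_III = 0.16 × 0.172821 = 0.0276514
Denominator: 0.00249823 + 0.0135794 + 0.0276514 = 0.043729
Responsibility of Class I: 0.00249823 / 0.043729 ≈ 0.057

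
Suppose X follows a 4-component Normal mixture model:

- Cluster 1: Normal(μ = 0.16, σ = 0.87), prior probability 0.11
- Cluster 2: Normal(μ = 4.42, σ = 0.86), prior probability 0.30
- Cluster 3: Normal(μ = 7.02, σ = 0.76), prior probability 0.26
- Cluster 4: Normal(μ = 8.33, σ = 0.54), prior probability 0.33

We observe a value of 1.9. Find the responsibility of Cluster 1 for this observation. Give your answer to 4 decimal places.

0.7822

Posterior ∝ prior × likelihood, so P(k | x) ∝ π_k f_k(x); normalise over all components.
Evaluate each component's likelihood at the observed value:
  p_1 = (1/(0.87·√(2π)))·exp(−(1.9−0.16)²/(2·0.87²)) = 0.458554·exp(-2.00000) = 0.0620586
  p_2 = (1/(0.86·√(2π)))·exp(−(1.9−4.42)²/(2·0.86²)) = 0.463886·exp(-4.29313) = 0.00633765
  p_3 = (1/(0.76·√(2π)))·exp(−(1.9−7.02)²/(2·0.76²)) = 0.524924·exp(-22.69252) = 7.32588e-11
  p_4 = (1/(0.54·√(2π)))·exp(−(1.9−8.33)²/(2·0.54²)) = 0.738782·exp(-70.89318) = 1.20227e-31
Weight by the priors:
  π_1·p_1 = 0.11 × 0.0620586 = 0.00682644
  π_2·p_2 = 0.30 × 0.00633765 = 0.0019013
  π_3·p_3 = 0.26 × 7.32588e-11 = 1.90473e-11
  π_4·p_4 = 0.33 × 1.20227e-31 = 3.96748e-32
Normaliser: 0.00682644 + 0.0019013 + 1.90473e-11 + 3.96748e-32 = 0.00872774
P(Cluster 1 | 1.9) = 0.00682644 / 0.00872774 ≈ 0.7822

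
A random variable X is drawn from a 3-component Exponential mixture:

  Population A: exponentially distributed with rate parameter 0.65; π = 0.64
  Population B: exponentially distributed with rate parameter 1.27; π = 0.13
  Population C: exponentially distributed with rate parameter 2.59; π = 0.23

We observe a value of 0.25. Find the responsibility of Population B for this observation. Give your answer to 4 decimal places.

The responsibility of component k is P(Z=k) f_k(x) divided by Σ_j P(Z=j) f_j(x).
Evaluate each component's likelihood at the observed value:
  p_A = 0.65·e^(−0.65·0.25) = 0.65·e^(−0.1625) = 0.55251
  p_B = 1.27·e^(−1.27·0.25) = 1.27·e^(−0.3175) = 0.924518
  p_C = 2.59·e^(−2.59·0.25) = 2.59·e^(−0.6475) = 1.35548
Unnormalised posteriors:
  P(Z=A)·p_A = 0.64 × 0.55251 = 0.353607
  P(Z=B)·p_B = 0.13 × 0.924518 = 0.120187
  P(Z=C)·p_C = 0.23 × 1.35548 = 0.311761
Denominator: 0.353607 + 0.120187 + 0.311761 = 0.785555
P(Population B | 0.25) = 0.120187 / 0.785555 ≈ 0.1530

0.1530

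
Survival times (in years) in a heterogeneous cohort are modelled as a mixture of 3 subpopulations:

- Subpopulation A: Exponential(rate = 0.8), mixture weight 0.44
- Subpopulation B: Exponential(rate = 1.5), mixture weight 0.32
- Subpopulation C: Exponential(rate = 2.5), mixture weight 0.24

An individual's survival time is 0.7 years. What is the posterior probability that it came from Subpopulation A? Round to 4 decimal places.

0.4248

P(component k | x) = π_k·f_k(x) / marginal(x), where marginal(x) = Σ_j π_j·f_j(x).
Component likelihoods at x = 0.7 years:
  L_A = 0.8·e^(−0.8·0.7) = 0.8·e^(−0.5600) = 0.456967
  L_B = 1.5·e^(−1.5·0.7) = 1.5·e^(−1.0500) = 0.524907
  L_C = 2.5·e^(−2.5·0.7) = 2.5·e^(−1.7500) = 0.434435
Multiply by the mixture weights:
  π_A·L_A = 0.44 × 0.456967 = 0.201066
  π_B·L_B = 0.32 × 0.524907 = 0.16797
  π_C·L_C = 0.24 × 0.434435 = 0.104264
Evidence: 0.201066 + 0.16797 + 0.104264 = 0.4733
P(Subpopulation A | x) ≈ 0.4248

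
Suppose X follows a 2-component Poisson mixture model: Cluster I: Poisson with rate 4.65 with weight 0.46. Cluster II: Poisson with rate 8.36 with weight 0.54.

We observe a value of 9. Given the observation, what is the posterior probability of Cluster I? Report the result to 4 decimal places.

0.1506

By Bayes' theorem, P(k | x) = π_k f_k(x) / Σ_j π_j f_j(x).
Evaluate each component's likelihood at the observed value:
  p_I = 0.0267821
  p_II = 0.128645
Unnormalised posteriors:
  π_I·p_I = 0.46 × 0.0267821 = 0.0123198
  π_II·p_II = 0.54 × 0.128645 = 0.0694681
Normaliser: 0.0123198 + 0.0694681 = 0.0817878
P(Cluster I | the observation) ≈ 0.1506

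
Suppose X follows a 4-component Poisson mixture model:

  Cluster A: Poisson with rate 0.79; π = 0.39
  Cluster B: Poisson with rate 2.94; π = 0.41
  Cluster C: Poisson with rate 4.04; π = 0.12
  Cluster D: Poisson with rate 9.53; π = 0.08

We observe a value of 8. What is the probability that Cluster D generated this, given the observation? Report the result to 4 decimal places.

The responsibility of component k is P(Z=k) f_k(x) divided by Σ_j P(Z=j) f_j(x).
Evaluate each component's likelihood at the observed value:
  f_A = e^(−0.79)·0.79^8/8! = 1.70767e-06
  f_B = e^(−2.94)·2.94^8/8! = 0.00731867
  f_C = e^(−4.04)·4.04^8/8! = 0.0309728
  f_D = e^(−9.53)·9.53^8/8! = 0.122573
Weight by the priors:
  P(Z=A)·f_A = 0.39 × 1.70767e-06 = 6.65991e-07
  P(Z=B)·f_B = 0.41 × 0.00731867 = 0.00300066
  P(Z=C)·f_C = 0.12 × 0.0309728 = 0.00371674
  P(Z=D)·f_D = 0.08 × 0.122573 = 0.00980587
Marginal: 6.65991e-07 + 0.00300066 + 0.00371674 + 0.00980587 = 0.0165239
Responsibility of Cluster D: 0.00980587 / 0.0165239 ≈ 0.5934

0.5934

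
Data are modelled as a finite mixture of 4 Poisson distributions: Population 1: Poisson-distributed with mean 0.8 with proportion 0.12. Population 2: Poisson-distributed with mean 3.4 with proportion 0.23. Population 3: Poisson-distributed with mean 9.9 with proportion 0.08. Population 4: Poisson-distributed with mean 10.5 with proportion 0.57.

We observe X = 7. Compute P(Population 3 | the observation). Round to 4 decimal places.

The responsibility of component k is w_k f_k(x) divided by Σ_j w_j f_j(x).
Evaluate each component's likelihood at the observed value:
  f_1 = e^(−0.8)·0.8^7/7! = 1.86966e-05
  f_2 = e^(−3.4)·3.4^7/7! = 0.0347793
  f_3 = e^(−9.9)·9.9^7/7! = 0.0927898
  f_4 = e^(−10.5)·10.5^7/7! = 0.0768781
Unnormalised posteriors:
  w_1·f_1 = 0.12 × 1.86966e-05 = 2.2436e-06
  w_2·f_2 = 0.23 × 0.0347793 = 0.00799924
  w_3·f_3 = 0.08 × 0.0927898 = 0.00742319
  w_4·f_4 = 0.57 × 0.0768781 = 0.0438205
Marginal: 2.2436e-06 + 0.00799924 + 0.00742319 + 0.0438205 = 0.0592452
Responsibility of Population 3: 0.00742319 / 0.0592452 ≈ 0.1253

0.1253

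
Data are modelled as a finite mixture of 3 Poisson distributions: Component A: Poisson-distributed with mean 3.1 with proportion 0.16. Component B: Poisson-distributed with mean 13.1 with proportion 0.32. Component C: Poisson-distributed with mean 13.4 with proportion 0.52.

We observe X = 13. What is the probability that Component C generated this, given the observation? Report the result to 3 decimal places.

Posterior ∝ prior × likelihood, so P(k | x) ∝ π_k f_k(x); normalise over all components.
Component likelihoods at x = 13:
  L_A = 1.76648e-05
  L_B = 0.109898
  L_C = 0.109279
Weight by the priors:
  π_A·L_A = 0.16 × 1.76648e-05 = 2.82637e-06
  π_B·L_B = 0.32 × 0.109898 = 0.0351673
  π_C·L_C = 0.52 × 0.109279 = 0.056825
Evidence: 2.82637e-06 + 0.0351673 + 0.056825 = 0.0919951
So the posterior for Component C is 0.056825 / 0.0919951 ≈ 0.618.

0.618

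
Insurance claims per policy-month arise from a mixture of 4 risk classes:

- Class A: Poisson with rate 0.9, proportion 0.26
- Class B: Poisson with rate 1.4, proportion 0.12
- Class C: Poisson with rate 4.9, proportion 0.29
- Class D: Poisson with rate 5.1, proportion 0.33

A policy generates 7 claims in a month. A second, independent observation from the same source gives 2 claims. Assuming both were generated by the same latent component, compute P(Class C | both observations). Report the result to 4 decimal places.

0.4762

P(component k | x) = w_k·f_k(x) / marginal(x), where marginal(x) = Σ_j w_j·f_j(x).
Since both observations come from the same component, the likelihood for component k is f_k(x₁)·f_k(x₂).
  f_A = [3.85835e-05] × [0.164661] = 6.35319e-06
  f_B = [0.000515767] × [0.241665] = 0.000124643
  f_C = [0.100207] × [0.0893962] = 0.00895815
  f_D = [0.108557] × [0.0792882] = 0.00860731
Prior × likelihood for each component:
  w_A·f_A = 0.26 × 6.35319e-06 = 1.65183e-06
  w_B·f_B = 0.12 × 0.000124643 = 1.49571e-05
  w_C·f_C = 0.29 × 0.00895815 = 0.00259786
  w_D·f_D = 0.33 × 0.00860731 = 0.00284041
Marginal: 1.65183e-06 + 1.49571e-05 + 0.00259786 + 0.00284041 = 0.00545488
P(Class C | data) = 0.00259786 / 0.00545488 ≈ 0.4762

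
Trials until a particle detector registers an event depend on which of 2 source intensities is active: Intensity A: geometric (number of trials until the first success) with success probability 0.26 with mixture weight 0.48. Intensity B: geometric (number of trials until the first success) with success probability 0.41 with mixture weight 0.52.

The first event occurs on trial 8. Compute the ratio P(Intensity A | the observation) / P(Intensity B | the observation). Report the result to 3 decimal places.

2.858

Posterior odds = (w_i f_i(x)) / (w_j f_j(x)); the normalising sum cancels.
Evaluate each component's likelihood at the observed value:
  p_A = 0.26·(1−0.26)^7 = 0.26·0.121513 = 0.0315933
  p_B = 0.41·(1−0.41)^7 = 0.41·0.0248865 = 0.0102035
0.0151648 / 0.0053058 ≈ 2.858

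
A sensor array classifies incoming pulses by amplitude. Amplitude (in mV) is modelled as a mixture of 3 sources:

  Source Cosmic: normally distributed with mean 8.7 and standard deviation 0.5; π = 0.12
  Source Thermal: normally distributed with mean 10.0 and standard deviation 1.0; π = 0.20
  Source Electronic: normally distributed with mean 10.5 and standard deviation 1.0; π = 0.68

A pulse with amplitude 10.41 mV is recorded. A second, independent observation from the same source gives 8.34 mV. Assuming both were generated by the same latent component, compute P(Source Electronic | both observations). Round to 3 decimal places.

0.581

The responsibility of component k is π_k f_k(x) divided by Σ_j π_j f_j(x).
Since both observations come from the same component, the likelihood for component k is f_k(x₁)·f_k(x₂).
  p_Cosmic = [0.00230197] × [0.615703] = 0.00141733
  p_Thermal = [0.366782] × [0.100586] = 0.0368932
  p_Electronic = [0.39733] × [0.0387069] = 0.0153794
Unnormalised posteriors:
  π_Cosmic·p_Cosmic = 0.12 × 0.00141733 = 0.000170079
  π_Thermal·p_Thermal = 0.20 × 0.0368932 = 0.00737865
  π_Electronic·p_Electronic = 0.68 × 0.0153794 = 0.010458
Evidence: 0.000170079 + 0.00737865 + 0.010458 = 0.0180067
P(Source Electronic | x₁,x₂) = 0.010458 / 0.0180067 ≈ 0.581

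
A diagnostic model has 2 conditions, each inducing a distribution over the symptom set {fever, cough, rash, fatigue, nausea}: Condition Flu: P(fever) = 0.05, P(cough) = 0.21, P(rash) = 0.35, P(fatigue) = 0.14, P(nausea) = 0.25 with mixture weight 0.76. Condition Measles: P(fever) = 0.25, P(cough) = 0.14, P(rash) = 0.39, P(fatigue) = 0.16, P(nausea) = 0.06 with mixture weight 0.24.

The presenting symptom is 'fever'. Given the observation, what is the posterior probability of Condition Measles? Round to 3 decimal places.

0.612

By Bayes' theorem, P(k | x) = π_k f_k(x) / Σ_j π_j f_j(x).
Component likelihoods at x = 'fever':
  p_Flu = 0.05
  p_Measles = 0.25
Unnormalised posteriors:
  π_Flu·p_Flu = 0.76 × 0.05 = 0.038
  π_Measles·p_Measles = 0.24 × 0.25 = 0.06
Sum: 0.038 + 0.06 = 0.098
Responsibility of Condition Measles: 0.06 / 0.098 ≈ 0.612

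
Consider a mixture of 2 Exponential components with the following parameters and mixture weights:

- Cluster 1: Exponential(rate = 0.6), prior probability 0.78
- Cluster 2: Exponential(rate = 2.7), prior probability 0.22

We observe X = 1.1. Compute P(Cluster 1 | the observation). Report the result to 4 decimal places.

By Bayes' theorem, P(k | x) = π_k f_k(x) / Σ_j π_j f_j(x).
Exponential densities:
  f_1 = 0.310111
  f_2 = 0.138519
Multiply by the mixture weights:
  π_1·f_1 = 0.78 × 0.310111 = 0.241886
  π_2·f_2 = 0.22 × 0.138519 = 0.0304742
Evidence: 0.241886 + 0.0304742 = 0.272361
P(Cluster 1 | the observation) = 0.241886 / 0.272361 ≈ 0.8881

0.8881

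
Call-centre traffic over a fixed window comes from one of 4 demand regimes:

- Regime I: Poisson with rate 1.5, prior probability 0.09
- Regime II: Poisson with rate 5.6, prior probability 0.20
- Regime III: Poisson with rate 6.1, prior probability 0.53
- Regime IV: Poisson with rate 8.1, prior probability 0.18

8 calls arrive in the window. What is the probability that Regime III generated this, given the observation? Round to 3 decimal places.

0.569

By Bayes' theorem, P(k | x) = w_k f_k(x) / Σ_j w_j f_j(x).
Evaluate each component's likelihood at the observed value:
  f_I = e^(−1.5)·1.5^8/8! = 0.00014183
  f_II = e^(−5.6)·5.6^8/8! = 0.0887022
  f_III = e^(−6.1)·6.1^8/8! = 0.10664
  f_IV = e^(−8.1)·8.1^8/8! = 0.1395
Prior × likelihood for each component:
  w_I·f_I = 0.09 × 0.00014183 = 1.27647e-05
  w_II·f_II = 0.20 × 0.0887022 = 0.0177404
  w_III·f_III = 0.53 × 0.10664 = 0.0565194
  w_IV·f_IV = 0.18 × 0.1395 = 0.02511
Normaliser: 1.27647e-05 + 0.0177404 + 0.0565194 + 0.02511 = 0.0993826
So the posterior for Regime III is 0.0565194 / 0.0993826 ≈ 0.569.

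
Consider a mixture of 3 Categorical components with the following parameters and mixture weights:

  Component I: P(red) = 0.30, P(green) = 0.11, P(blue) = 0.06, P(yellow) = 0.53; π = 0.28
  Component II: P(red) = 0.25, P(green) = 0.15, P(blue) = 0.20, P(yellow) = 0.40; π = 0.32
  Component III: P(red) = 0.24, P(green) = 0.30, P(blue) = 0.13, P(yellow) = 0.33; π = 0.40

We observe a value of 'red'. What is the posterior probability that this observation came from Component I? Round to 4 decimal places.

By Bayes' theorem, P(k | x) = P(Z=k) f_k(x) / Σ_j P(Z=j) f_j(x).
Component likelihoods at x = 'red':
  f_I = P(red | comp) = 0.30
  f_II = P(red | comp) = 0.25
  f_III = P(red | comp) = 0.24
Prior × likelihood for each component:
  P(Z=I)·f_I = 0.28 × 0.3 = 0.084
  P(Z=II)·f_II = 0.32 × 0.25 = 0.08
  P(Z=III)·f_III = 0.40 × 0.24 = 0.096
Sum: 0.084 + 0.08 + 0.096 = 0.26
Responsibility of Component I: 0.084 / 0.26 ≈ 0.3231

0.3231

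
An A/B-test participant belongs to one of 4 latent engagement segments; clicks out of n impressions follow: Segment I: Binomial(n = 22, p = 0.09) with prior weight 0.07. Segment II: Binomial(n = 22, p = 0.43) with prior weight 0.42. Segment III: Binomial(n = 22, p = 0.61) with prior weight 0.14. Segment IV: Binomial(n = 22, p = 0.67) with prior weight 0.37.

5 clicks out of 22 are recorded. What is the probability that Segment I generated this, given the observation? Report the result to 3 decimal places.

0.159

By Bayes' theorem, P(k | x) = P(Z=k) f_k(x) / Σ_j P(Z=j) f_j(x).
Evaluate each component's likelihood at the observed value:
  f_I = 0.031292
  f_II = 0.0273988
  f_III = 0.000248464
  f_IV = 2.32075e-05
Weight by the priors:
  P(Z=I)·f_I = 0.07 × 0.031292 = 0.00219044
  P(Z=II)·f_II = 0.42 × 0.0273988 = 0.0115075
  P(Z=III)·f_III = 0.14 × 0.000248464 = 3.4785e-05
  P(Z=IV)·f_IV = 0.37 × 2.32075e-05 = 8.58676e-06
Denominator: 0.00219044 + 0.0115075 + 3.4785e-05 + 8.58676e-06 = 0.0137413
P(Segment I | 5 clicks out of 22) ≈ 0.159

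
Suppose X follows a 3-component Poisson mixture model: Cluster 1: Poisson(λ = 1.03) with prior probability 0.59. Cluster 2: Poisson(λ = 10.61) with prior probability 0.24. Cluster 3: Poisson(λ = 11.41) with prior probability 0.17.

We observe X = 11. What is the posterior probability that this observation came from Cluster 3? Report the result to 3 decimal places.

0.415

Posterior ∝ prior × likelihood, so P(k | x) ∝ w_k f_k(x); normalise over all components.
Component likelihoods at x = 11:
  f_1 = e^(−1.03)·1.03^11/11! = 1.23803e-08
  f_2 = e^(−10.61)·10.61^11/11! = 0.118536
  f_3 = e^(−11.41)·11.41^11/11! = 0.118491
Multiply by the mixture weights:
  w_1·f_1 = 0.59 × 1.23803e-08 = 7.30436e-09
  w_2·f_2 = 0.24 × 0.118536 = 0.0284486
  w_3·f_3 = 0.17 × 0.118491 = 0.0201435
Denominator: 7.30436e-09 + 0.0284486 + 0.0201435 = 0.0485921
Responsibility of Cluster 3: 0.0201435 / 0.0485921 ≈ 0.415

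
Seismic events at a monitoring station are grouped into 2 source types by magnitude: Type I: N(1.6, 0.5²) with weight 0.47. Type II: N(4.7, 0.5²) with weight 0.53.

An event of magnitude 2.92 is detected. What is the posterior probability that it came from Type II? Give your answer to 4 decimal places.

P(component k | x) = π_k·f_k(x) / marginal(x), where marginal(x) = Σ_j π_j·f_j(x).
Evaluate each component's likelihood at the observed value:
  f_I = (1/(0.5·√(2π)))·exp(−(2.92−1.6)²/(2·0.5²)) = 0.797885·exp(-3.48480) = 0.0244631
  f_II = (1/(0.5·√(2π)))·exp(−(2.92−4.7)²/(2·0.5²)) = 0.797885·exp(-6.33680) = 0.00141222
Weight by the priors:
  π_I·f_I = 0.47 × 0.0244631 = 0.0114976
  π_II·f_II = 0.53 × 0.00141222 = 0.000748477
Normaliser: 0.0114976 + 0.000748477 = 0.0122461
P(Type II | x) = 0.000748477 / 0.0122461 ≈ 0.0611

0.0611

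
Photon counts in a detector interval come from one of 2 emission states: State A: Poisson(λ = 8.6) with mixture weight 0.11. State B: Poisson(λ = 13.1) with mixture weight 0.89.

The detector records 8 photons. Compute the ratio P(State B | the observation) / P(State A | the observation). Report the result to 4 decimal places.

2.6053

Only the two components matter; the odds are (w_i f_i(x)) / (w_j f_j(x)).
Evaluate each component's likelihood at the observed value:
  p_A = 0.136626
  p_B = 0.0439939
Posterior odds = (w_B·p_B) / (w_A·p_A) = (0.89·0.0439939) / (0.11·0.136626) = 0.0391545 / 0.0150289 ≈ 2.6053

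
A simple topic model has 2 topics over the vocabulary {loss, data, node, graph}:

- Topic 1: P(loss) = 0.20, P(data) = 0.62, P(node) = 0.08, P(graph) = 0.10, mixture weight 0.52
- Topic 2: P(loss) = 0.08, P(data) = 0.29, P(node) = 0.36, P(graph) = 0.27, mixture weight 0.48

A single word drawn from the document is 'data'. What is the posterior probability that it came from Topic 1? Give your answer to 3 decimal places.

0.698

P(component k | x) = w_k·f_k(x) / marginal(x), where marginal(x) = Σ_j w_j·f_j(x).
Evaluate each component's likelihood at the observed value:
  p_1 = P(data | comp) = 0.62
  p_2 = P(data | comp) = 0.29
Prior × likelihood for each component:
  w_1·p_1 = 0.52 × 0.62 = 0.3224
  w_2·p_2 = 0.48 × 0.29 = 0.1392
Evidence: 0.3224 + 0.1392 = 0.4616
P(Topic 1 | data) ≈ 0.698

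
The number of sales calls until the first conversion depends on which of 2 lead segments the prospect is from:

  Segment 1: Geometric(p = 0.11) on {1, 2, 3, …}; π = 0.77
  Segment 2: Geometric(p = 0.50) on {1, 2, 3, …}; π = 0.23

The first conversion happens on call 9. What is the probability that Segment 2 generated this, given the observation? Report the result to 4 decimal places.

Apply Bayes' rule: the posterior for each component is proportional to its prior times its likelihood at x.
Geometric probabilities:
  p_1 = 0.0433025
  p_2 = 0.00195312
Weight by the priors:
  π_1·p_1 = 0.77 × 0.0433025 = 0.0333429
  π_2·p_2 = 0.23 × 0.00195312 = 0.000449219
Normaliser: 0.0333429 + 0.000449219 = 0.0337921
Responsibility of Segment 2: 0.000449219 / 0.0337921 ≈ 0.0133

0.0133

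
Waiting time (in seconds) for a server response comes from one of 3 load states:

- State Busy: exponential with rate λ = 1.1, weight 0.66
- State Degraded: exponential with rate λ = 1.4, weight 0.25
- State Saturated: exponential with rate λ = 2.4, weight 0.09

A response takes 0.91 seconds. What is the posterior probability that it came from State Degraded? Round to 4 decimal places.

By Bayes' theorem, P(k | x) = π_k f_k(x) / Σ_j π_j f_j(x).
Evaluate each component's likelihood at the observed value:
  f_Busy = 0.404263
  f_Degraded = 0.391595
  f_Saturated = 0.270217
Prior × likelihood for each component:
  π_Busy·f_Busy = 0.66 × 0.404263 = 0.266814
  π_Degraded·f_Degraded = 0.25 × 0.391595 = 0.0978987
  π_Saturated·f_Saturated = 0.09 × 0.270217 = 0.0243195
Sum: 0.266814 + 0.0978987 + 0.0243195 = 0.389032
So the posterior for State Degraded is 0.0978987 / 0.389032 ≈ 0.2516.

0.2516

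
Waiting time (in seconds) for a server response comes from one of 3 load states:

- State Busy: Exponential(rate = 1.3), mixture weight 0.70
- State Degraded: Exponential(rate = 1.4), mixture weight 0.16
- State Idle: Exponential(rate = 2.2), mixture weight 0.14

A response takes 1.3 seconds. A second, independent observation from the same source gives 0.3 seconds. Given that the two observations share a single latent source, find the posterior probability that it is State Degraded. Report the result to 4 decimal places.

Posterior ∝ prior × likelihood, so P(k | x) ∝ P(Z=k) f_k(x); normalise over all components.
Since both observations come from the same component, the likelihood for component k is f_k(x₁)·f_k(x₂).
  L_Busy = [1.3·e^(−1.3·1.3) = 1.3·e^(−1.6900) = 0.239875] × [0.880174] = 0.211132
  L_Degraded = [1.4·e^(−1.4·1.3) = 1.4·e^(−1.8200) = 0.226836] × [0.919866] = 0.208659
  L_Idle = [2.2·e^(−2.2·1.3) = 2.2·e^(−2.8600) = 0.125991] × [1.13707] = 0.143261
Prior × likelihood for each component:
  P(Z=Busy)·L_Busy = 0.70 × 0.211132 = 0.147792
  P(Z=Degraded)·L_Degraded = 0.16 × 0.208659 = 0.0333854
  P(Z=Idle)·L_Idle = 0.14 × 0.143261 = 0.0200566
Evidence: 0.147792 + 0.0333854 + 0.0200566 = 0.201234
Responsibility of State Degraded: 0.0333854 / 0.201234 ≈ 0.1659

0.1659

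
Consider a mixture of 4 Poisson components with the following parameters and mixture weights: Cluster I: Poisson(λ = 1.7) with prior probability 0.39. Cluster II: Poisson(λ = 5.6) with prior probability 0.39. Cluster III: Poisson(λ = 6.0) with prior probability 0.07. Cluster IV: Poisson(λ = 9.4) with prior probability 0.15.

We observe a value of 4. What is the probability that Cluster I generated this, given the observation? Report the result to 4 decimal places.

Apply Bayes' rule: the posterior for each component is proportional to its prior times its likelihood at x.
Poisson probabilities:
  p_I = 0.0635746
  p_II = 0.151528
  p_III = 0.133853
  p_IV = 0.0269111
Multiply by the mixture weights:
  P(Z=I)·p_I = 0.39 × 0.0635746 = 0.0247941
  P(Z=II)·p_II = 0.39 × 0.151528 = 0.0590958
  P(Z=III)·p_III = 0.07 × 0.133853 = 0.00936968
  P(Z=IV)·p_IV = 0.15 × 0.0269111 = 0.00403667
Sum: 0.0247941 + 0.0590958 + 0.00936968 + 0.00403667 = 0.0972962
P(Cluster I | x) = 0.0247941 / 0.0972962 ≈ 0.2548

0.2548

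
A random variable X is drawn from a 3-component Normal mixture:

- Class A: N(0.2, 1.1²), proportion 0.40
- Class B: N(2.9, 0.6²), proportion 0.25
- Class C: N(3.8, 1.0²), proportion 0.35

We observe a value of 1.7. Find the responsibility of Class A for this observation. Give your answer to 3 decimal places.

By Bayes' theorem, P(k | x) = P(Z=k) f_k(x) / Σ_j P(Z=j) f_j(x).
Component likelihoods at x = 1.7:
  f_A = (1/(1.1·√(2π)))·exp(−(1.7−0.2)²/(2·1.1²)) = 0.362675·exp(-0.92975) = 0.14313
  f_B = (1/(0.6·√(2π)))·exp(−(1.7−2.9)²/(2·0.6²)) = 0.664904·exp(-2.00000) = 0.0899849
  f_C = (1/(1.0·√(2π)))·exp(−(1.7−3.8)²/(2·1.0²)) = 0.398942·exp(-2.20500) = 0.0439836
Multiply by the mixture weights:
  P(Z=A)·f_A = 0.40 × 0.14313 = 0.0572521
  P(Z=B)·f_B = 0.25 × 0.0899849 = 0.0224962
  P(Z=C)·f_C = 0.35 × 0.0439836 = 0.0153943
Sum: 0.0572521 + 0.0224962 + 0.0153943 = 0.0951426
P(Class A | 1.7) ≈ 0.602

0.602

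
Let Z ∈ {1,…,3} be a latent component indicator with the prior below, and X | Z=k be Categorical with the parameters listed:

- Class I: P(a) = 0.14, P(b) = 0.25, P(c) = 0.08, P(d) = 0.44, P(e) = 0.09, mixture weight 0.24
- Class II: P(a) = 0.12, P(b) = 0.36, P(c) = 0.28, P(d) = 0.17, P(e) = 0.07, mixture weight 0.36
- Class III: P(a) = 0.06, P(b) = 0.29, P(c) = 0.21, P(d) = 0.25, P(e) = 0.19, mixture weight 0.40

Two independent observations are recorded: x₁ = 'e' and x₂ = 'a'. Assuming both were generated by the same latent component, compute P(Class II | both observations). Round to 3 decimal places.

P(component k | x) = π_k·f_k(x) / marginal(x), where marginal(x) = Σ_j π_j·f_j(x).
Since both observations come from the same component, the likelihood for component k is f_k(x₁)·f_k(x₂).
  p_I = [0.09] × [0.14] = 0.0126
  p_II = [0.07] × [0.12] = 0.0084
  p_III = [0.19] × [0.06] = 0.0114
Multiply by the mixture weights:
  π_I·p_I = 0.24 × 0.0126 = 0.003024
  π_II·p_II = 0.36 × 0.0084 = 0.003024
  π_III·p_III = 0.40 × 0.0114 = 0.00456
Normaliser: 0.003024 + 0.003024 + 0.00456 = 0.010608
P(Class II | x) = 0.003024 / 0.010608 ≈ 0.285

0.285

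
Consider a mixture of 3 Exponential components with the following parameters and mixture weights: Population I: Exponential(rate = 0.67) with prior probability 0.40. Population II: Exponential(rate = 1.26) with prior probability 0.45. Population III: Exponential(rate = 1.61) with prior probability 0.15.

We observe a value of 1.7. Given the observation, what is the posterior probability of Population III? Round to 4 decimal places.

The responsibility of component k is w_k f_k(x) divided by Σ_j w_j f_j(x).
Component likelihoods at x = 1.7:
  f_I = 0.67·e^(−0.67·1.7) = 0.67·e^(−1.1390) = 0.214493
  f_II = 1.26·e^(−1.26·1.7) = 1.26·e^(−2.1420) = 0.147949
  f_III = 1.61·e^(−1.61·1.7) = 1.61·e^(−2.7370) = 0.104271
Prior × likelihood for each component:
  w_I·f_I = 0.40 × 0.214493 = 0.0857973
  w_II·f_II = 0.45 × 0.147949 = 0.066577
  w_III·f_III = 0.15 × 0.104271 = 0.0156406
Marginal: 0.0857973 + 0.066577 + 0.0156406 = 0.168015
P(Population III | the observation) ≈ 0.0931

0.0931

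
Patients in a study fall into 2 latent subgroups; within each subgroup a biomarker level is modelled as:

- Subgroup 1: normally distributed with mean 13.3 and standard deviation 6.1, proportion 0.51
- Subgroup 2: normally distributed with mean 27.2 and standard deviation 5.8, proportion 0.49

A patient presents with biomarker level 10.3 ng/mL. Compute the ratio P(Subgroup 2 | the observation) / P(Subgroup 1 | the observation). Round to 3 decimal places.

0.016

Since P(k|x) ∝ π_k f_k(x), the posterior odds are π_i f_i(x) / (π_j f_j(x)).
Component likelihoods at x = 10.3 ng/mL:
  f_1 = 0.0579507
  f_2 = 0.000985963
0.000483122 / 0.0295549 ≈ 0.016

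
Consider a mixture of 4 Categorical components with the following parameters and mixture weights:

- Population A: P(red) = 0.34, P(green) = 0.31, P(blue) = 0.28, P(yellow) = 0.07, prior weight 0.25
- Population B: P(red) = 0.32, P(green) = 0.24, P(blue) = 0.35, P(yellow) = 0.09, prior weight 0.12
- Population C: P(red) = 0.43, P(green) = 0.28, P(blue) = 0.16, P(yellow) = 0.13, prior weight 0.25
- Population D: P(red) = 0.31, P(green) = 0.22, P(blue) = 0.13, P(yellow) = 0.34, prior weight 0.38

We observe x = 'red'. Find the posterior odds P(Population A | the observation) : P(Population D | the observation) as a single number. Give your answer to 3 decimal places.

0.722

Since P(k|x) ∝ P(Z=k) f_k(x), the posterior odds are P(Z=i) f_i(x) / (P(Z=j) f_j(x)).
Component likelihoods at x = 'red':
  p_A = 0.34
  p_B = 0.32
  p_C = 0.43
  p_D = 0.31
Posterior odds = (P(Z=A)·p_A) / (P(Z=D)·p_D) = (0.25·0.34) / (0.38·0.31) = 0.085 / 0.1178 ≈ 0.722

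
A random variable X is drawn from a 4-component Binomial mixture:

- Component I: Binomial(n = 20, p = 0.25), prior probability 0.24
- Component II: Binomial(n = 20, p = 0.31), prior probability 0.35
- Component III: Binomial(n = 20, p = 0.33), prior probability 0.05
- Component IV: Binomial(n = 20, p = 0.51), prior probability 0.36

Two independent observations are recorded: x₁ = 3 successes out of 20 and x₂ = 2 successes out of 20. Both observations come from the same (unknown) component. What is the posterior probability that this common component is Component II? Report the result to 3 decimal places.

0.185

By Bayes' theorem, P(k | x) = w_k f_k(x) / Σ_j w_j f_j(x).
Since both observations come from the same component, the likelihood for component k is f_k(x₁)·f_k(x₂).
  L_I = [0.133896] × [0.0669478] = 0.00896402
  L_II = [0.0618621] × [0.0229488] = 0.00141966
  L_III = [0.0452604] × [0.0153154] = 0.00069318
  L_IV = [0.000818368] × [0.000131046] = 1.07244e-07
Prior × likelihood for each component:
  w_I·L_I = 0.24 × 0.00896402 = 0.00215136
  w_II·L_II = 0.35 × 0.00141966 = 0.000496882
  w_III·L_III = 0.05 × 0.00069318 = 3.4659e-05
  w_IV·L_IV = 0.36 × 1.07244e-07 = 3.86078e-08
Denominator: 0.00215136 + 0.000496882 + 3.4659e-05 + 3.86078e-08 = 0.00268294
Responsibility of Component II: 0.000496882 / 0.00268294 ≈ 0.185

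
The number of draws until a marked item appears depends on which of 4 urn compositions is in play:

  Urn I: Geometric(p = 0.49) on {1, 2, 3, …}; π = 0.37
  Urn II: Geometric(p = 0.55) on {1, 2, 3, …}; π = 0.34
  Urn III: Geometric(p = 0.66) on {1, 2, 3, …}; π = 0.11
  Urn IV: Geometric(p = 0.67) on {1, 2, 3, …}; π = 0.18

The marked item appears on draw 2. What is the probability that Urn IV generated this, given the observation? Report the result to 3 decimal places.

0.165

The responsibility of component k is π_k f_k(x) divided by Σ_j π_j f_j(x).
Evaluate each component's likelihood at the observed value:
  p_I = 0.2499
  p_II = 0.2475
  p_III = 0.2244
  p_IV = 0.2211
Unnormalised posteriors:
  π_I·p_I = 0.37 × 0.2499 = 0.092463
  π_II·p_II = 0.34 × 0.2475 = 0.08415
  π_III·p_III = 0.11 × 0.2244 = 0.024684
  π_IV·p_IV = 0.18 × 0.2211 = 0.039798
Evidence: 0.092463 + 0.08415 + 0.024684 + 0.039798 = 0.241095
P(Urn IV | data) = 0.039798 / 0.241095 ≈ 0.165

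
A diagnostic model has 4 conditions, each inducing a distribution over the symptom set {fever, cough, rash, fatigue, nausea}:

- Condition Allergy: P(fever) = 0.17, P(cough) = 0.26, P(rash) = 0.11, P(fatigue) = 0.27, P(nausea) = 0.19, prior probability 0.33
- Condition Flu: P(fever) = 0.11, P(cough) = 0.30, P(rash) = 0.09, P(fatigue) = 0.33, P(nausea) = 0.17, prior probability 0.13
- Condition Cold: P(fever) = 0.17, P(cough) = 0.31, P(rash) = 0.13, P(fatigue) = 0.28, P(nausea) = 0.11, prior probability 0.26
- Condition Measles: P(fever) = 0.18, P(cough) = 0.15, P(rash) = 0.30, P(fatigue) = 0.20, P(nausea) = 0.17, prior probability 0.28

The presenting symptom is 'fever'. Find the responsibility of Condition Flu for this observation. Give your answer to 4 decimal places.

The responsibility of component k is π_k f_k(x) divided by Σ_j π_j f_j(x).
Component likelihoods at x = 'fever':
  f_Allergy = P(fever | comp) = 0.17
  f_Flu = P(fever | comp) = 0.11
  f_Cold = P(fever | comp) = 0.17
  f_Measles = P(fever | comp) = 0.18
Prior × likelihood for each component:
  π_Allergy·f_Allergy = 0.33 × 0.17 = 0.0561
  π_Flu·f_Flu = 0.13 × 0.11 = 0.0143
  π_Cold·f_Cold = 0.26 × 0.17 = 0.0442
  π_Measles·f_Measles = 0.28 × 0.18 = 0.0504
Normaliser: 0.0561 + 0.0143 + 0.0442 + 0.0504 = 0.165
P(Condition Flu | x) ≈ 0.0867

0.0867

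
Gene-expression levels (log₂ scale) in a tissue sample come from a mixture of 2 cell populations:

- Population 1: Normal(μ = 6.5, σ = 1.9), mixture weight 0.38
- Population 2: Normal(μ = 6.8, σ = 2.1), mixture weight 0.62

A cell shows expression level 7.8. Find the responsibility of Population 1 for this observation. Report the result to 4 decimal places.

Posterior ∝ prior × likelihood, so P(k | x) ∝ π_k f_k(x); normalise over all components.
Normal densities:
  L_1 = (1/(1.9·√(2π)))·exp(−(7.8−6.5)²/(2·1.9²)) = 0.209970·exp(-0.23407) = 0.16615
  L_2 = (1/(2.1·√(2π)))·exp(−(7.8−6.8)²/(2·2.1²)) = 0.189973·exp(-0.11338) = 0.16961
Prior × likelihood for each component:
  π_1·L_1 = 0.38 × 0.16615 = 0.063137
  π_2·L_2 = 0.62 × 0.16961 = 0.105158
Denominator: 0.063137 + 0.105158 = 0.168295
P(Population 1 | the observation) = 0.063137 / 0.168295 ≈ 0.3752

0.3752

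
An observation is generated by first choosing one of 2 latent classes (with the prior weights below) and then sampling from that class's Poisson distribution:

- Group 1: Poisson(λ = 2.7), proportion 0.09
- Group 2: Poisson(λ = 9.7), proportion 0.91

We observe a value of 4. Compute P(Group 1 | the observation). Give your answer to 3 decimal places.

The responsibility of component k is P(Z=k) f_k(x) divided by Σ_j P(Z=j) f_j(x).
Poisson probabilities:
  L_1 = e^(−2.7)·2.7^4/4! = 0.148816
  L_2 = e^(−9.7)·9.7^4/4! = 0.0226058
Weight by the priors:
  P(Z=1)·L_1 = 0.09 × 0.148816 = 0.0133934
  P(Z=2)·L_2 = 0.91 × 0.0226058 = 0.0205712
Marginal: 0.0133934 + 0.0205712 = 0.0339647
Responsibility of Group 1: 0.0133934 / 0.0339647 ≈ 0.394

0.394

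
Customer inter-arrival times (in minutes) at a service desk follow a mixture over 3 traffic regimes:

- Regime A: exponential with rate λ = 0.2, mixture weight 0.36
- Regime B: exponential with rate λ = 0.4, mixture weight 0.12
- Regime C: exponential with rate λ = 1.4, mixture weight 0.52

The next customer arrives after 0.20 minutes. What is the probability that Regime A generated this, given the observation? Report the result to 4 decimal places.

0.1042

Apply Bayes' rule: the posterior for each component is proportional to its prior times its likelihood at x.
Exponential densities:
  f_A = 0.2·e^(−0.2·0.20) = 0.2·e^(−0.0400) = 0.192158
  f_B = 0.4·e^(−0.4·0.20) = 0.4·e^(−0.0800) = 0.369247
  f_C = 1.4·e^(−1.4·0.20) = 1.4·e^(−0.2800) = 1.0581
Weight by the priors:
  π_A·f_A = 0.36 × 0.192158 = 0.0691768
  π_B·f_B = 0.12 × 0.369247 = 0.0443096
  π_C·f_C = 0.52 × 1.0581 = 0.550211
Normaliser: 0.0691768 + 0.0443096 + 0.550211 = 0.663697
P(Regime A | data) ≈ 0.1042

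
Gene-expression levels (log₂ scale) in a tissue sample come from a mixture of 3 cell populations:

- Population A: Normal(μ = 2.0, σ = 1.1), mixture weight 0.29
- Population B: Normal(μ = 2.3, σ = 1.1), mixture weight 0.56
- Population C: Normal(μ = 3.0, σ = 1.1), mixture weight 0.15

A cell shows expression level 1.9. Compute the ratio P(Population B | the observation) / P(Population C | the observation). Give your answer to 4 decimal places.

The posterior odds equal the prior odds times the likelihood ratio: (π_i/π_j)·(f_i(x)/f_j(x)).
Component likelihoods at x = 1.9:
  p_A = 0.361179
  p_B = 0.339472
  p_C = 0.219973
Odds = (0.56/0.15) × (0.339472/0.219973) = 3.73333 × 1.54324 ≈ 5.7614

5.7614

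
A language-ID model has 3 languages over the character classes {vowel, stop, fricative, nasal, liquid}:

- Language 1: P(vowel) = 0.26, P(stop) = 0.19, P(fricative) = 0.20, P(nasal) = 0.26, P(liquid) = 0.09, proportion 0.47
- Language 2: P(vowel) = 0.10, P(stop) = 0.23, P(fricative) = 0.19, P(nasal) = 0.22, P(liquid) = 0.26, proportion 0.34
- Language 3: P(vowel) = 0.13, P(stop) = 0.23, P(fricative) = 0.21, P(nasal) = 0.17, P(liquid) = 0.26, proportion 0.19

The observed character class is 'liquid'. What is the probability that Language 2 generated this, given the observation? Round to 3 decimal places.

By Bayes' theorem, P(k | x) = P(Z=k) f_k(x) / Σ_j P(Z=j) f_j(x).
Categorical probabilities:
  p_1 = P(liquid | comp) = 0.09
  p_2 = P(liquid | comp) = 0.26
  p_3 = P(liquid | comp) = 0.26
Weight by the priors:
  P(Z=1)·p_1 = 0.47 × 0.09 = 0.0423
  P(Z=2)·p_2 = 0.34 × 0.26 = 0.0884
  P(Z=3)·p_3 = 0.19 × 0.26 = 0.0494
Evidence: 0.0423 + 0.0884 + 0.0494 = 0.1801
Responsibility of Language 2: 0.0884 / 0.1801 ≈ 0.491

0.491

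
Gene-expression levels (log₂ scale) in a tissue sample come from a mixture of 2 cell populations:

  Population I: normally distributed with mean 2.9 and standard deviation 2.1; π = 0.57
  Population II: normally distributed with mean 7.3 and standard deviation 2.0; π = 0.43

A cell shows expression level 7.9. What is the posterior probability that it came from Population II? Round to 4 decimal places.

0.9280

By Bayes' theorem, P(k | x) = π_k f_k(x) / Σ_j π_j f_j(x).
Component likelihoods at x = 7.9:
  f_I = (1/(2.1·√(2π)))·exp(−(7.9−2.9)²/(2·2.1²)) = 0.189973·exp(-2.83447) = 0.0111609
  f_II = (1/(2.0·√(2π)))·exp(−(7.9−7.3)²/(2·2.0²)) = 0.199471·exp(-0.04500) = 0.190694
Unnormalised posteriors:
  π_I·f_I = 0.57 × 0.0111609 = 0.00636169
  π_II·f_II = 0.43 × 0.190694 = 0.0819984
Evidence: 0.00636169 + 0.0819984 = 0.0883601
P(Population II | the observation) ≈ 0.9280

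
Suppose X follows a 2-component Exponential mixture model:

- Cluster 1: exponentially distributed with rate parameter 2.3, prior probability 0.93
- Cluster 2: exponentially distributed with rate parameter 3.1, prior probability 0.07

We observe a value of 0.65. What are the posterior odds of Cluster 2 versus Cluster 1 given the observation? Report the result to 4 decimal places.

Posterior odds = (π_i f_i(x)) / (π_j f_j(x)); the normalising sum cancels.
Component likelihoods at x = 0.65:
  L_1 = 2.3·e^(−2.3·0.65) = 2.3·e^(−1.4950) = 0.515772
  L_2 = 3.1·e^(−3.1·0.65) = 3.1·e^(−2.0150) = 0.413293
0.0289305 / 0.479668 ≈ 0.0603

0.0603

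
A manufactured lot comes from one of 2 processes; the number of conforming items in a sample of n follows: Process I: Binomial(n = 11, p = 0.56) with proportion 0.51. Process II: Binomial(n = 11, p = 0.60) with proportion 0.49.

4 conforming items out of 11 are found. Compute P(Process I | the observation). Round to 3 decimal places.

0.606

By Bayes' theorem, P(k | x) = w_k f_k(x) / Σ_j w_j f_j(x).
Component likelihoods at x = 4 conforming items out of 11:
  p_I = 0.103618
  p_II = 0.0700711
Unnormalised posteriors:
  w_I·p_I = 0.51 × 0.103618 = 0.0528451
  w_II·p_II = 0.49 × 0.0700711 = 0.0343348
Marginal: 0.0528451 + 0.0343348 = 0.08718
Responsibility of Process I: 0.0528451 / 0.08718 ≈ 0.606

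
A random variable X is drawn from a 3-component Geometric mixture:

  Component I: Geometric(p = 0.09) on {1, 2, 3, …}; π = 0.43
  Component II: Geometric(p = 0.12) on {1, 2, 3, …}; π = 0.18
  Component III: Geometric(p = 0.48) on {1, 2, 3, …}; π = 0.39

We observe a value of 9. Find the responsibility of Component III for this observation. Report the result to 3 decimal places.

By Bayes' theorem, P(k | x) = π_k f_k(x) / Σ_j π_j f_j(x).
Component likelihoods at x = 9:
  L_I = 0.09·(1−0.09)^8 = 0.09·0.470253 = 0.0423227
  L_II = 0.12·(1−0.12)^8 = 0.12·0.359635 = 0.0431561
  L_III = 0.48·(1−0.48)^8 = 0.48·0.00534597 = 0.00256607
Multiply by the mixture weights:
  π_I·L_I = 0.43 × 0.0423227 = 0.0181988
  π_II·L_II = 0.18 × 0.0431561 = 0.00776811
  π_III·L_III = 0.39 × 0.00256607 = 0.00100077
Normaliser: 0.0181988 + 0.00776811 + 0.00100077 = 0.0269676
P(Component III | data) ≈ 0.037

0.037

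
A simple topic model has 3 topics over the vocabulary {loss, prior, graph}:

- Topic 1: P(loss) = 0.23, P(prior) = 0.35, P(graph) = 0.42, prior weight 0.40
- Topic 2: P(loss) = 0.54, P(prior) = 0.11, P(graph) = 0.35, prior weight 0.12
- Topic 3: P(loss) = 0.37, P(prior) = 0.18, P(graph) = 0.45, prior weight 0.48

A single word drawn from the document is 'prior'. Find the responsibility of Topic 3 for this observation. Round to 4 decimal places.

By Bayes' theorem, P(k | x) = π_k f_k(x) / Σ_j π_j f_j(x).
Component likelihoods at x = 'prior':
  p_1 = 0.35
  p_2 = 0.11
  p_3 = 0.18
Multiply by the mixture weights:
  π_1·p_1 = 0.40 × 0.35 = 0.14
  π_2·p_2 = 0.12 × 0.11 = 0.0132
  π_3·p_3 = 0.48 × 0.18 = 0.0864
Evidence: 0.14 + 0.0132 + 0.0864 = 0.2396
Responsibility of Topic 3: 0.0864 / 0.2396 ≈ 0.3606

0.3606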